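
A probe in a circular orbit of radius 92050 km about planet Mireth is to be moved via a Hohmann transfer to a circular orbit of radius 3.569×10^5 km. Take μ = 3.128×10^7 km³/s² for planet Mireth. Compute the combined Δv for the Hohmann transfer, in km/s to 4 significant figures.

Δv = 8.177 km/s

Semi-major axis of the transfer orbit: a_t = (92050 + 3.569×10^5)/2 = 2.24475×10^5 km.
Circular speed at r₁: v₁ = √(μ/r₁) = √(3.128×10^7/92050) = 18.43 km/s.
Transfer-orbit speed at r₁ (vis-viva): v_p = √[μ(2/r₁ − 1/a_t)] = 23.24 km/s.
First burn Δv₁ = |v_p − v₁| = 4.810 km/s.
Circular speed at r₂: v₂ = √(μ/r₂) = 9.362 km/s.
Transfer-orbit speed at r₂: v_a = √[μ(2/r₂ − 1/a_t)] = 5.995 km/s.
Second burn Δv₂ = |v₂ − v_a| = 3.367 km/s.
Δv = Δv₁ + Δv₂ = 4.810 + 3.367 = 8.177 km/s.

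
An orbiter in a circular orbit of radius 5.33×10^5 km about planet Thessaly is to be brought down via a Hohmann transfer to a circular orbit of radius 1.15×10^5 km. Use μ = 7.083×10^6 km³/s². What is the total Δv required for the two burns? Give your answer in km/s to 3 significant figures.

The Hohmann ellipse has a_t = (r₁ + r₂)/2 = 3.240×10^5 km.
Circular speed at r₁: v₁ = √(μ/r₁) = √(7.083×10^6/5.330×10^5) = 3.6454 km/s.
On the transfer ellipse at r₁, vis-viva gives v_a = √[μ(2/r₁ − 1/a_t)] = 2.1718 km/s.
First burn Δv₁ = |v_a − v₁| = 1.4736 km/s.
Circular speed at r₂: v₂ = √(μ/r₂) = 7.848013 km/s.
Transfer-orbit speed at r₂: v_p = √[μ(2/r₂ − 1/a_t)] = 10.06586 km/s.
Second burn Δv₂ = |v₂ − v_p| = 2.2178 km/s.
Total Δv = Δv₁ + Δv₂ = 3.691 km/s.

Δv = 3.69 km/s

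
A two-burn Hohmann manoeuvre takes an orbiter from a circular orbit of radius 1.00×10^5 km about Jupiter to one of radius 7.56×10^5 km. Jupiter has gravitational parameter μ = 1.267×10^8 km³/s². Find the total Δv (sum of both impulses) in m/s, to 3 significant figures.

Δv = 18400 m/s

Semi-major axis of the transfer orbit: a_t = (1.000×10^5 + 7.560×10^5)/2 = 4.280×10^5 km.
Circular speed at r₁: v₁ = √(μ/r₁) = √(1.267×10^8/1.000×10^5) = 35.595 km/s.
On the transfer ellipse at r₁, vis-viva gives v_p = √[μ(2/r₁ − 1/a_t)] = 47.307 km/s.
First burn Δv₁ = |v_p − v₁| = 11.71 km/s.
Circular speed at r₂: v₂ = √(μ/r₂) = 12.946 km/s.
Transfer-orbit speed at r₂: v_a = √[μ(2/r₂ − 1/a_t)] = 6.2576 km/s.
Second burn Δv₂ = |v₂ − v_a| = 6.688 km/s.
Δv = Δv₁ + Δv₂ = 11.71 + 6.688 = 18.40 km/s.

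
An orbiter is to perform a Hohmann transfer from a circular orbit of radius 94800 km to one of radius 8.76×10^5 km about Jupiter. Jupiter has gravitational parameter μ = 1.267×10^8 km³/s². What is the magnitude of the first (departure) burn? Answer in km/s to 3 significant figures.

Semi-major axis of the transfer orbit: a_t = (94800 + 8.760×10^5)/2 = 4.854×10^5 km.
Circular speed at r = 94800 km: v_c = √(μ/r) = 36.56 km/s.
Transfer-orbit speed at the same r (vis-viva, a = a_t): v_t = √[μ(2/r − 1/a_t)] = 49.11 km/s.
Δv₁ = |v_t − v_c| = |49.11 − 36.56| = 12.55 km/s.

Δv₁ = 12.6 km/s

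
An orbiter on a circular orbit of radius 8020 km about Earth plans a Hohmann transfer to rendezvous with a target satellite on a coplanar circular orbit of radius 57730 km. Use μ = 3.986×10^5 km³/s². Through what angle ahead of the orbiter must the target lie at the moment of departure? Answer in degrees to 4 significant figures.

The Hohmann ellipse has a_t = (r₁ + r₂)/2 = 32875 km.
The half-period of the transfer ellipse is t = π√(a_t³/μ) = 29660.6 s.
The target's mean motion on its circular orbit is ω₂ = √(μ/r₂³) = 4.55162×10^-5 rad/s.
Angle swept by the target during transfer: ω₂·t = 1.35004 rad = 77.352°.
Arrival is 180° from departure on the ellipse, so φ = 180° − 77.352° = 102.6°.

φ = 102.6°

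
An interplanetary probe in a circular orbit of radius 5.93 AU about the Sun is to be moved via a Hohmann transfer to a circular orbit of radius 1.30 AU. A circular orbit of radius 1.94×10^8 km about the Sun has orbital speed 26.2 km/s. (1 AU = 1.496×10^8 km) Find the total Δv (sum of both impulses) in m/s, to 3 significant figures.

From the circular-orbit relation v² = μ/r at r = 1.94×10^8 km: μ = v²r = (26.2)² × 1.94×10^8 = 1.33169×10^11 km³/s².
In km: r₁ = 5.93 × 1.496×10^8 = 8.87128×10^8 km; r₂ = 1.30 × 1.496×10^8 = 1.9448×10^8 km.
The Hohmann ellipse has a_t = (r₁ + r₂)/2 = 5.40804×10^8 km.
At r₁ the circular-orbit speed is v₁ = √(μ/r₁) = 12.252 km/s.
Transfer-orbit speed at r₁ (v² = μ(2/r − 1/a)): v_a = √[μ(2/r₁ − 1/a_t)] = 7.3473 km/s.
First burn Δv₁ = |v_a − v₁| = 4.905 km/s.
Circular speed at r₂: v₂ = √(μ/r₂) = 26.168 km/s.
Transfer-orbit speed at r₂: v_p = √[μ(2/r₂ − 1/a_t)] = 33.515 km/s.
Second burn Δv₂ = |v₂ − v_p| = 7.347 km/s.
Total Δv = Δv₁ + Δv₂ = 12.25 km/s.

Δv = 12300 m/s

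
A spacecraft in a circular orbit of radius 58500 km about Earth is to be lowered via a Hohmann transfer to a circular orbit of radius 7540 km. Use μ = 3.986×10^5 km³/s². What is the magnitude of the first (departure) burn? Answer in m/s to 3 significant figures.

Δv₁ = 1360 m/s

Transfer-ellipse semi-major axis a_t = (r₁ + r₂)/2 = (58500 + 7540)/2 = 33020 km.
On the circular orbit at r = 58500 km, v_c = √(μ/r) = 2.610 km/s.
Vis-viva on the transfer ellipse at r = 58500 km gives v_t = √[μ(2/r − 1/a_t)] = 1.247 km/s.
Δv₁ = |v_t − v_c| = |1.247 − 2.610| = 1.363 km/s.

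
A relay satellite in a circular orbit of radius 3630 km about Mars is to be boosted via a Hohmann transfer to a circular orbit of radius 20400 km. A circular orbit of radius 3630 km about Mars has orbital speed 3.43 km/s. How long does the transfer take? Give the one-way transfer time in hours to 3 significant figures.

t = 5.56 hours

From the circular-orbit relation v² = μ/r at r = 3630 km: μ = v²r = (3.43)² × 3630 = 42706.6 km³/s².
The Hohmann ellipse has a_t = (r₁ + r₂)/2 = 12015 km.
Transfer time t = π√(a_t³/μ) = π√((12015)³ / 42706.6) = 20020 s.
Converting: 20020 s ÷ 3600 s/hour = 5.56 hours.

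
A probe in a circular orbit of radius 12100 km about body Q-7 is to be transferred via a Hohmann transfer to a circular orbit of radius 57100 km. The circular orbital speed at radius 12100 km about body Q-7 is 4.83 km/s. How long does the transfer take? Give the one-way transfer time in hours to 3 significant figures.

t = 10.6 hours

From the circular-orbit relation v² = μ/r at r = 12100 km: μ = v²r = (4.83)² × 12100 = 2.82280×10^5 km³/s².
The Hohmann ellipse has a_t = (r₁ + r₂)/2 = 34600 km.
By Kepler's third law the transfer-orbit period is T = 2π√(a_t³/μ), so t = T/2 = 38060 s.
Converting: 38060 s ÷ 3600 s/hour = 10.6 hours.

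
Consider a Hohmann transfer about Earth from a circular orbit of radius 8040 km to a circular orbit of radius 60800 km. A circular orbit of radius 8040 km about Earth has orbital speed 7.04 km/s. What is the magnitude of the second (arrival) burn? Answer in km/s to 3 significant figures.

From the circular-orbit relation v² = μ/r at r = 8040 km: μ = v²r = (7.04)² × 8040 = 3.98475×10^5 km³/s².
The Hohmann ellipse has a_t = (r₁ + r₂)/2 = 34420 km.
Circular speed at r = 60800 km: v_c = √(μ/r) = 2.560 km/s.
Vis-viva on the transfer ellipse at r = 60800 km gives v_t = √[μ(2/r − 1/a_t)] = 1.237 km/s.
Δv₂ = |v_t − v_c| = |1.237 − 2.560| = 1.323 km/s.

Δv₂ = 1.32 km/s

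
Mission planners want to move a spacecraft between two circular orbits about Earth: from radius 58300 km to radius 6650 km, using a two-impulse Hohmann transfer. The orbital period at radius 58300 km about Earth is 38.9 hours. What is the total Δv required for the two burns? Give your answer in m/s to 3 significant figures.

From Kepler's third law T² = 4π²r³/μ at r = 58300 km, T = 38.9 hours = 38.9 × 3600 s = 1.4004×10^5 s: μ = 4π²r³/T² = 3.98897×10^5 km³/s².
Semi-major axis of the transfer orbit: a_t = (58300 + 6650)/2 = 32475 km.
At r₁ the circular-orbit speed is v₁ = √(μ/r₁) = 2.616 km/s.
Transfer-orbit speed at r₁ (vis-viva equation): v_a = √[μ(2/r₁ − 1/a_t)] = 1.184 km/s.
First burn Δv₁ = |v_a − v₁| = 1.432 km/s.
Circular speed at r₂: v₂ = √(μ/r₂) = 7.7450 km/s.
Transfer-orbit speed at r₂: v_p = √[μ(2/r₂ − 1/a_t)] = 10.377 km/s.
Second burn Δv₂ = |v₂ − v_p| = 2.632 km/s.
Δv = Δv₁ + Δv₂ = 1.432 + 2.632 = 4.064 km/s.

Δv = 4060 m/s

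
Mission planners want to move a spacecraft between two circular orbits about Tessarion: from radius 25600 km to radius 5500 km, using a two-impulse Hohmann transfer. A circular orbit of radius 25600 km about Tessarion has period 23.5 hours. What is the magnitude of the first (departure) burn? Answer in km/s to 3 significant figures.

Δv₁ = 0.771 km/s

From Kepler's third law T² = 4π²r³/μ at r = 25600 km, T = 23.5 hours = 23.5 × 3600 s = 84600 s: μ = 4π²r³/T² = 92542.0 km³/s².
Transfer-ellipse semi-major axis a_t = (r₁ + r₂)/2 = (25600 + 5500)/2 = 15550 km.
Circular speed at r = 25600 km: v_c = √(μ/r) = 1.90129 km/s.
Vis-viva on the transfer ellipse at r = 25600 km gives v_t = √[μ(2/r − 1/a_t)] = 1.13075 km/s.
Δv₁ = |v_t − v_c| = |1.13075 − 1.90129| = 0.7705 km/s.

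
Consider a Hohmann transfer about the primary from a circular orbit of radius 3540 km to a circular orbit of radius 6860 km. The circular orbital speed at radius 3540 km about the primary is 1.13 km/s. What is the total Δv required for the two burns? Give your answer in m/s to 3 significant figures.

Δv = 310 m/s

From the circular-orbit relation v² = μ/r at r = 3540 km: μ = v²r = (1.13)² × 3540 = 4520.23 km³/s².
The Hohmann ellipse has a_t = (r₁ + r₂)/2 = 5200 km.
At r₁ the circular-orbit speed is v₁ = √(μ/r₁) = 1.1300 km/s.
On the transfer ellipse at r₁, vis-viva equation gives v_p = √[μ(2/r₁ − 1/a_t)] = 1.2979 km/s.
First burn Δv₁ = |v_p − v₁| = 0.1679 km/s.
At r₂, v₂ = √(μ/r₂) = 0.81174 km/s.
Transfer-orbit speed at r₂: v_a = √[μ(2/r₂ − 1/a_t)] = 0.66976 km/s.
Second burn Δv₂ = |v₂ − v_a| = 0.1420 km/s.
Total Δv = Δv₁ + Δv₂ = 0.3099 km/s.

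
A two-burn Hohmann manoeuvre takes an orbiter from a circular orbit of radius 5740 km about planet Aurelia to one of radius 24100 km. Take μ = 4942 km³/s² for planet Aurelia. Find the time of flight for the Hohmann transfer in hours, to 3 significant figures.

t = 22.6 hours

The Hohmann ellipse has a_t = (r₁ + r₂)/2 = 14920 km.
Transfer time t = π√(a_t³/μ) = π√((14920)³ / 4942) = 81440 s.
Converting: 81440 s ÷ 3600 s/hour = 22.6 hours.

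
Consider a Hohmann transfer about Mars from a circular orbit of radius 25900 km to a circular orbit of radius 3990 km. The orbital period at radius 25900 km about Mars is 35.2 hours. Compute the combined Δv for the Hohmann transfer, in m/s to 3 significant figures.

From Kepler's third law T² = 4π²r³/μ at r = 25900 km, T = 35.2 hours = 35.2 × 3600 s = 1.2672×10^5 s: μ = 4π²r³/T² = 42713.8 km³/s².
Transfer-ellipse semi-major axis a_t = (r₁ + r₂)/2 = (25900 + 3990)/2 = 14945 km.
Circular speed at r₁: v₁ = √(μ/r₁) = √(42713.8/25900) = 1.28421 km/s.
Transfer-orbit speed at r₁ (vis-viva): v_a = √[μ(2/r₁ − 1/a_t)] = 0.663549 km/s.
First burn Δv₁ = |v_a − v₁| = 0.6207 km/s.
At r₂, v₂ = √(μ/r₂) = 3.272 km/s.
Transfer-orbit speed at r₂: v_p = √[μ(2/r₂ − 1/a_t)] = 4.307 km/s.
Second burn Δv₂ = |v₂ − v_p| = 1.035 km/s.
Total Δv = Δv₁ + Δv₂ = 1.656 km/s.

Δv = 1660 m/s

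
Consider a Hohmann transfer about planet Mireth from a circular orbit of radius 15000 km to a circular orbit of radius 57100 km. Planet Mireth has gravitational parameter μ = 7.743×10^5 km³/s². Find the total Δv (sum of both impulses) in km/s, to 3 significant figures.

Δv = 3.16 km/s

Semi-major axis of the transfer orbit: a_t = (15000 + 57100)/2 = 36050 km.
At r₁ the circular-orbit speed is v₁ = √(μ/r₁) = 7.1847060 km/s.
On the transfer ellipse at r₁, v² = μ(2/r − 1/a) gives v_p = √[μ(2/r₁ − 1/a_t)] = 9.0422065 km/s.
First burn Δv₁ = |v_p − v₁| = 1.858 km/s.
At r₂, v₂ = √(μ/r₂) = 3.682 km/s.
Transfer-orbit speed at r₂: v_a = √[μ(2/r₂ − 1/a_t)] = 2.375 km/s.
Second burn Δv₂ = |v₂ − v_a| = 1.307 km/s.
Δv = Δv₁ + Δv₂ = 1.858 + 1.307 = 3.165 km/s.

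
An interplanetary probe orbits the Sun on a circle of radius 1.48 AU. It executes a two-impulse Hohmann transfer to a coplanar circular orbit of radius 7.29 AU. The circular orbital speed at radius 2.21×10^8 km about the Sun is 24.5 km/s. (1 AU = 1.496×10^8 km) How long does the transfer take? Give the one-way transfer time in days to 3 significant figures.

t = 1680 days

From the circular-orbit relation v² = μ/r at r = 2.21×10^8 km: μ = v²r = (24.5)² × 2.21×10^8 = 1.32655×10^11 km³/s².
In km: r₁ = 1.48 × 1.496×10^8 = 2.21408×10^8 km; r₂ = 7.29 × 1.496×10^8 = 1.090584×10^9 km.
Semi-major axis of the transfer orbit: a_t = (2.21408×10^8 + 1.090584×10^9)/2 = 6.55996×10^8 km.
Transfer time t = π√(a_t³/μ) = π√((6.55996×10^8)³ / 1.32655×10^11) = 1.449×10^8 s.
Converting: 1.449×10^8 s ÷ 86400 s/day = 1680 days.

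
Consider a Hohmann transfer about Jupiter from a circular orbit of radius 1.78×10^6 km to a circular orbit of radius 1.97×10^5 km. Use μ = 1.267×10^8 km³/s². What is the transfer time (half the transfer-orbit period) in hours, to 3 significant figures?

t = 76.2 hours

Transfer-ellipse semi-major axis a_t = (r₁ + r₂)/2 = (1.780×10^6 + 1.970×10^5)/2 = 9.885×10^5 km.
Half the transfer-orbit period gives t = π√(a_t³/μ) = 2.743×10^5 s.
Converting: 2.743×10^5 s ÷ 3600 s/hour = 76.2 hours.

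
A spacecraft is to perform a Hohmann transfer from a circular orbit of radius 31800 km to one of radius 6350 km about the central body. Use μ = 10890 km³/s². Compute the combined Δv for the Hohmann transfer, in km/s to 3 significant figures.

The Hohmann ellipse has a_t = (r₁ + r₂)/2 = 19075 km.
Circular speed at r₁: v₁ = √(μ/r₁) = √(10890/31800) = 0.5852 km/s.
On the transfer ellipse at r₁, vis-viva equation gives v_a = √[μ(2/r₁ − 1/a_t)] = 0.3376 km/s.
First burn Δv₁ = |v_a − v₁| = 0.2476 km/s.
At r₂, v₂ = √(μ/r₂) = 1.3096 km/s.
Transfer-orbit speed at r₂: v_p = √[μ(2/r₂ − 1/a_t)] = 1.6909 km/s.
Second burn Δv₂ = |v₂ − v_p| = 0.3813 km/s.
Δv = Δv₁ + Δv₂ = 0.2476 + 0.3813 = 0.6289 km/s.

Δv = 0.629 km/s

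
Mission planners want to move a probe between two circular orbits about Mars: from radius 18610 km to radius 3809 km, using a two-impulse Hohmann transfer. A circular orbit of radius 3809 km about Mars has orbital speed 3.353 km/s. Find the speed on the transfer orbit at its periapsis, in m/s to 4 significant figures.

From the circular-orbit relation v² = μ/r at r = 3809 km: μ = v²r = (3.353)² × 3809 = 42823.1 km³/s².
Semi-major axis of the transfer orbit: a_t = (18610 + 3809)/2 = 11209.5 km.
The periapsis of the transfer ellipse is at r = 3809 km.
From the vis-viva equation, v = √[μ(2/r − 1/a_t)] = 4.320 km/s.

v = 4320 m/s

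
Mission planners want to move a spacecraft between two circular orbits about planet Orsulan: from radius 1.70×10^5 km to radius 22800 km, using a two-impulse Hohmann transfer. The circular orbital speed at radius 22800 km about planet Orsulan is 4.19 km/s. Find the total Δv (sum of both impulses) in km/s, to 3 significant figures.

Δv = 2.16 km/s

From the circular-orbit relation v² = μ/r at r = 22800 km: μ = v²r = (4.19)² × 22800 = 4.00279×10^5 km³/s².
Semi-major axis of the transfer orbit: a_t = (1.700×10^5 + 22800)/2 = 96400 km.
At r₁ the circular-orbit speed is v₁ = √(μ/r₁) = 1.53446 km/s.
Transfer-orbit speed at r₁ (v² = μ(2/r − 1/a)): v_a = √[μ(2/r₁ − 1/a_t)] = 0.746253 km/s.
First burn Δv₁ = |v_a − v₁| = 0.7882 km/s.
Circular speed at r₂: v₂ = √(μ/r₂) = 4.190 km/s.
Transfer-orbit speed at r₂: v_p = √[μ(2/r₂ − 1/a_t)] = 5.564 km/s.
Second burn Δv₂ = |v₂ − v_p| = 1.374 km/s.
Total Δv = Δv₁ + Δv₂ = 2.162 km/s.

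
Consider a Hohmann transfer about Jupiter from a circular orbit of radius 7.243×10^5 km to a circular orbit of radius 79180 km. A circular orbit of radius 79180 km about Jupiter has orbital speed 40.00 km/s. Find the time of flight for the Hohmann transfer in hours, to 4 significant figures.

From the circular-orbit relation v² = μ/r at r = 79180 km: μ = v²r = (40.00)² × 79180 = 1.26688×10^8 km³/s².
Semi-major axis of the transfer orbit: a_t = (7.243×10^5 + 79180)/2 = 4.0174×10^5 km.
Transfer time t = π√(a_t³/μ) = π√((4.0174×10^5)³ / 1.26688×10^8) = 71070 s.
Converting: 71070 s ÷ 3600 s/hour = 19.74 hours.

t = 19.74 hours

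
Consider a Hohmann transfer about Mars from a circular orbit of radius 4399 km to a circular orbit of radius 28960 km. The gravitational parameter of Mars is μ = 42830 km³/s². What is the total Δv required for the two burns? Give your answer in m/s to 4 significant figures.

Δv = 1583 m/s

Transfer-ellipse semi-major axis a_t = (r₁ + r₂)/2 = (4399 + 28960)/2 = 16679.5 km.
At r₁ the circular-orbit speed is v₁ = √(μ/r₁) = 3.1203 km/s.
Transfer-orbit speed at r₁ (v² = μ(2/r − 1/a)): v_p = √[μ(2/r₁ − 1/a_t)] = 4.1115 km/s.
First burn Δv₁ = |v_p − v₁| = 0.9912 km/s.
At r₂, v₂ = √(μ/r₂) = 1.2161 km/s.
Transfer-orbit speed at r₂: v_a = √[μ(2/r₂ − 1/a_t)] = 0.62454 km/s.
Second burn Δv₂ = |v₂ − v_a| = 0.5916 km/s.
Δv = Δv₁ + Δv₂ = 0.9912 + 0.5916 = 1.583 km/s.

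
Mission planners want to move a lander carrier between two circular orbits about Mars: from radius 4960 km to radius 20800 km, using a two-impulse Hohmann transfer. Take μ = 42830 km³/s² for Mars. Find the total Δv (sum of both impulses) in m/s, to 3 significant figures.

Semi-major axis of the transfer orbit: a_t = (4960 + 20800)/2 = 12880 km.
Circular speed at r₁: v₁ = √(μ/r₁) = √(42830/4960) = 2.9386 km/s.
Transfer-orbit speed at r₁ (vis-viva): v_p = √[μ(2/r₁ − 1/a_t)] = 3.7343 km/s.
First burn Δv₁ = |v_p − v₁| = 0.7957 km/s.
Circular speed at r₂: v₂ = √(μ/r₂) = 1.435 km/s.
Transfer-orbit speed at r₂: v_a = √[μ(2/r₂ − 1/a_t)] = 0.8905 km/s.
Second burn Δv₂ = |v₂ − v_a| = 0.5445 km/s.
Total Δv = Δv₁ + Δv₂ = 1.340 km/s.

Δv = 1340 m/s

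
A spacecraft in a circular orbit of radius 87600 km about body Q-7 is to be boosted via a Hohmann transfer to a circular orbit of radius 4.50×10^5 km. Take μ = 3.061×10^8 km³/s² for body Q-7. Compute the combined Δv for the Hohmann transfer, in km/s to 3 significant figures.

Transfer-ellipse semi-major axis a_t = (r₁ + r₂)/2 = (87600 + 4.500×10^5)/2 = 2.688×10^5 km.
Circular speed at r₁: v₁ = √(μ/r₁) = √(3.061×10^8/87600) = 59.11 km/s.
On the transfer ellipse at r₁, vis-viva equation gives v_p = √[μ(2/r₁ − 1/a_t)] = 76.48 km/s.
First burn Δv₁ = |v_p − v₁| = 17.37 km/s.
Circular speed at r₂: v₂ = √(μ/r₂) = 26.08 km/s.
Transfer-orbit speed at r₂: v_a = √[μ(2/r₂ − 1/a_t)] = 14.89 km/s.
Second burn Δv₂ = |v₂ − v_a| = 11.19 km/s.
Δv = Δv₁ + Δv₂ = 17.37 + 11.19 = 28.56 km/s.

Δv = 28.6 km/s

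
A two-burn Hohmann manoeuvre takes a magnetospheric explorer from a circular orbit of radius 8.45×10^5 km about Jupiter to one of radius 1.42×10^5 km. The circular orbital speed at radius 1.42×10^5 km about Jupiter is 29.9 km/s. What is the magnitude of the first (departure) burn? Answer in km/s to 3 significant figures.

From the circular-orbit relation v² = μ/r at r = 1.42×10^5 km: μ = v²r = (29.9)² × 1.42×10^5 = 1.26949×10^8 km³/s².
Semi-major axis of the transfer orbit: a_t = (8.450×10^5 + 1.420×10^5)/2 = 4.935×10^5 km.
On the circular orbit at r = 8.450×10^5 km, v_c = √(μ/r) = 12.257 km/s.
Vis-viva on the transfer ellipse at r = 8.450×10^5 km gives v_t = √[μ(2/r − 1/a_t)] = 6.5749 km/s.
Δv₁ = |v_t − v_c| = |6.5749 − 12.257| = 5.682 km/s.

Δv₁ = 5.68 km/s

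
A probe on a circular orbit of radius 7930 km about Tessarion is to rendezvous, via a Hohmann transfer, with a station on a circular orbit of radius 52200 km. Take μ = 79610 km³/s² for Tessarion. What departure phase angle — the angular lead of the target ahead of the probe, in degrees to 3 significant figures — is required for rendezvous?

φ = 101°

Semi-major axis of the transfer orbit: a_t = (7930 + 52200)/2 = 30065 km.
Transfer time t = π√(a_t³/μ) = 58040 s.
Target angular speed ω₂ = √(μ/r₂³) = 2.366×10^-5 rad/s.
Angle swept by the target during transfer: ω₂·t = 1.3732 rad = 78.68°.
Arrival is 180° from departure on the ellipse, so φ = 180° − 78.68° = 101°.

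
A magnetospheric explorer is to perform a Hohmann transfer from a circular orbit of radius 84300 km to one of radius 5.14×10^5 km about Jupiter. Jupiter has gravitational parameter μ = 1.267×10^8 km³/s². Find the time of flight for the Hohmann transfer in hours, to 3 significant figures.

t = 12.7 hours

The Hohmann ellipse has a_t = (r₁ + r₂)/2 = 2.9915×10^5 km.
Half the transfer-orbit period gives t = π√(a_t³/μ) = 45670 s.
Converting: 45670 s ÷ 3600 s/hour = 12.7 hours.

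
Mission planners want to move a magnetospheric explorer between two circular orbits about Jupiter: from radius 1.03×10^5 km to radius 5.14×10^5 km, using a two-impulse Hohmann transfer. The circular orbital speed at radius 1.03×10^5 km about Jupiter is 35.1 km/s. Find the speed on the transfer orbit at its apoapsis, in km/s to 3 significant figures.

From the circular-orbit relation v² = μ/r at r = 1.03×10^5 km: μ = v²r = (35.1)² × 1.03×10^5 = 1.26897×10^8 km³/s².
Semi-major axis of the transfer orbit: a_t = (1.030×10^5 + 5.140×10^5)/2 = 3.085×10^5 km.
At apoapsis, r = 5.140×10^5 km.
Vis-viva: v = √[μ(2/r − 1/a_t)] = √[1.26897×10^8 × (2/5.140×10^5 − 1/3.085×10^5)] = 9.079 km/s.

v = 9.08 km/s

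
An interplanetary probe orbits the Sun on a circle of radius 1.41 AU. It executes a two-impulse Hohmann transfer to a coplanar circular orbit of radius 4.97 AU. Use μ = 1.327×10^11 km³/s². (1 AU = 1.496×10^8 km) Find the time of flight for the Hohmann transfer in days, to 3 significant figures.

In km: r₁ = 1.41 × 1.496×10^8 = 2.10936×10^8 km; r₂ = 4.97 × 1.496×10^8 = 7.43512×10^8 km.
The Hohmann ellipse has a_t = (r₁ + r₂)/2 = 4.77224×10^8 km.
Transfer time t = π√(a_t³/μ) = π√((4.77224×10^8)³ / 1.327×10^11) = 8.991×10^7 s.
Converting: 8.991×10^7 s ÷ 86400 s/day = 1040 days.

t = 1040 days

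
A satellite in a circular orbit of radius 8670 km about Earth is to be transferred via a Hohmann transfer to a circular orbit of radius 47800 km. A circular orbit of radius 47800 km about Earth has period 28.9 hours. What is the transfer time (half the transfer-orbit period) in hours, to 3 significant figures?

From Kepler's third law T² = 4π²r³/μ at r = 47800 km, T = 28.9 hours = 28.9 × 3600 s = 1.0404×10^5 s: μ = 4π²r³/T² = 3.98330×10^5 km³/s².
Semi-major axis of the transfer orbit: a_t = (8670 + 47800)/2 = 28235 km.
Half the transfer-orbit period gives t = π√(a_t³/μ) = 23620 s.
Converting: 23620 s ÷ 3600 s/hour = 6.56 hours.

t = 6.56 hours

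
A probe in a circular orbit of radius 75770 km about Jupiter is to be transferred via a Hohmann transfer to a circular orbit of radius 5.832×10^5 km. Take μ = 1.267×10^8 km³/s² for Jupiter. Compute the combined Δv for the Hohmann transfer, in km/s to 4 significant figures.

Semi-major axis of the transfer orbit: a_t = (75770 + 5.832×10^5)/2 = 3.29485×10^5 km.
Circular speed at r₁: v₁ = √(μ/r₁) = √(1.267×10^8/75770) = 40.89 km/s.
Transfer-orbit speed at r₁ (v² = μ(2/r − 1/a)): v_p = √[μ(2/r₁ − 1/a_t)] = 54.40 km/s.
First burn Δv₁ = |v_p − v₁| = 13.51 km/s.
At r₂, v₂ = √(μ/r₂) = 14.739 km/s.
Transfer-orbit speed at r₂: v_a = √[μ(2/r₂ − 1/a_t)] = 7.0682 km/s.
Second burn Δv₂ = |v₂ − v_a| = 7.671 km/s.
Total Δv = Δv₁ + Δv₂ = 21.18 km/s.

Δv = 21.18 km/s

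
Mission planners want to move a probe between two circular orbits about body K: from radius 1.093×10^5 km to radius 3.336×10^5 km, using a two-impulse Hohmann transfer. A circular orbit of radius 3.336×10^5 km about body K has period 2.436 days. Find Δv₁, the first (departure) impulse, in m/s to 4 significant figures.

Δv₁ = 3956 m/s

From Kepler's third law T² = 4π²r³/μ at r = 3.336×10^5 km, T = 2.436 days = 2.436 × 86400 s = 2.104704×10^5 s: μ = 4π²r³/T² = 3.30869×10^7 km³/s².
Transfer-ellipse semi-major axis a_t = (r₁ + r₂)/2 = (1.093×10^5 + 3.336×10^5)/2 = 2.2145×10^5 km.
On the circular orbit at r = 1.093×10^5 km, v_c = √(μ/r) = 17.399 km/s.
Transfer-orbit speed at the same r (vis-viva, a = a_t): v_t = √[μ(2/r − 1/a_t)] = 21.355 km/s.
Δv₁ = |v_t − v_c| = |21.355 − 17.399| = 3.956 km/s.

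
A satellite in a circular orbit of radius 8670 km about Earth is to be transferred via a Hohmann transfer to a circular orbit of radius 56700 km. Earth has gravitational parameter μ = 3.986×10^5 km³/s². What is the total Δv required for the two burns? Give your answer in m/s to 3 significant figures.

Semi-major axis of the transfer orbit: a_t = (8670 + 56700)/2 = 32685 km.
At r₁ the circular-orbit speed is v₁ = √(μ/r₁) = 6.7805 km/s.
On the transfer ellipse at r₁, vis-viva gives v_p = √[μ(2/r₁ − 1/a_t)] = 8.9305 km/s.
First burn Δv₁ = |v_p − v₁| = 2.150 km/s.
Circular speed at r₂: v₂ = √(μ/r₂) = 2.6514 km/s.
Transfer-orbit speed at r₂: v_a = √[μ(2/r₂ − 1/a_t)] = 1.3656 km/s.
Second burn Δv₂ = |v₂ − v_a| = 1.286 km/s.
Δv = Δv₁ + Δv₂ = 2.150 + 1.286 = 3.436 km/s.

Δv = 3440 m/s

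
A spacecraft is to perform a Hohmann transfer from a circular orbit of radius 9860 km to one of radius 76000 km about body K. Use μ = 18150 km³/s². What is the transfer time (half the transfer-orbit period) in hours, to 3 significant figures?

Transfer-ellipse semi-major axis a_t = (r₁ + r₂)/2 = (9860 + 76000)/2 = 42930 km.
By Kepler's third law the transfer-orbit period is T = 2π√(a_t³/μ), so t = T/2 = 2.074×10^5 s.
Converting: 2.074×10^5 s ÷ 3600 s/hour = 57.6 hours.

t = 57.6 hours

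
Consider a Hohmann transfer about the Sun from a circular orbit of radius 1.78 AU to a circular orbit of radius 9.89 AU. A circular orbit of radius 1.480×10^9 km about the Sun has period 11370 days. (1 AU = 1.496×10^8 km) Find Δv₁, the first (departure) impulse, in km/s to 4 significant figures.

From Kepler's third law T² = 4π²r³/μ at r = 1.480×10^9 km, T = 11370 days = 11370 × 86400 s = 9.82368×10^8 s: μ = 4π²r³/T² = 1.32616×10^11 km³/s².
In km: r₁ = 1.78 × 1.496×10^8 = 2.66288×10^8 km; r₂ = 9.89 × 1.496×10^8 = 1.479544×10^9 km.
The Hohmann ellipse has a_t = (r₁ + r₂)/2 = 8.72916×10^8 km.
Circular speed at r = 2.66288×10^8 km: v_c = √(μ/r) = 22.3163 km/s.
Vis-viva on the transfer ellipse at r = 2.66288×10^8 km gives v_t = √[μ(2/r − 1/a_t)] = 29.0536 km/s.
Δv₁ = |v_t − v_c| = |29.0536 − 22.3163| = 6.737 km/s.

Δv₁ = 6.737 km/s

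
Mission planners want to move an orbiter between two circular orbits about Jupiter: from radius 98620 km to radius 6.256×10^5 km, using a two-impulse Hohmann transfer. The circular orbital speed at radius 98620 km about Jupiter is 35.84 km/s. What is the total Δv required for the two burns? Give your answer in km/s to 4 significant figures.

Δv = 18.07 km/s

From the circular-orbit relation v² = μ/r at r = 98620 km: μ = v²r = (35.84)² × 98620 = 1.26678×10^8 km³/s².
The Hohmann ellipse has a_t = (r₁ + r₂)/2 = 3.6211×10^5 km.
At r₁ the circular-orbit speed is v₁ = √(μ/r₁) = 35.84 km/s.
Transfer-orbit speed at r₁ (vis-viva equation): v_p = √[μ(2/r₁ − 1/a_t)] = 47.11 km/s.
First burn Δv₁ = |v_p − v₁| = 11.27 km/s.
At r₂, v₂ = √(μ/r₂) = 14.23 km/s.
Transfer-orbit speed at r₂: v_a = √[μ(2/r₂ − 1/a_t)] = 7.426 km/s.
Second burn Δv₂ = |v₂ − v_a| = 6.804 km/s.
Δv = Δv₁ + Δv₂ = 11.27 + 6.804 = 18.07 km/s.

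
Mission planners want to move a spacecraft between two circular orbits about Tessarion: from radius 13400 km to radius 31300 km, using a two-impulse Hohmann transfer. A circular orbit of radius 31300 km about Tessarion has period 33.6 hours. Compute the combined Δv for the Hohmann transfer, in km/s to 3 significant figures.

From Kepler's third law T² = 4π²r³/μ at r = 31300 km, T = 33.6 hours = 33.6 × 3600 s = 1.2096×10^5 s: μ = 4π²r³/T² = 82738.8 km³/s².
The Hohmann ellipse has a_t = (r₁ + r₂)/2 = 22350 km.
Circular speed at r₁: v₁ = √(μ/r₁) = √(82738.8/13400) = 2.48486 km/s.
Transfer-orbit speed at r₁ (vis-viva equation): v_p = √[μ(2/r₁ − 1/a_t)] = 2.94060 km/s.
First burn Δv₁ = |v_p − v₁| = 0.45574 km/s.
At r₂, v₂ = √(μ/r₂) = 1.625857 km/s.
Transfer-orbit speed at r₂: v_a = √[μ(2/r₂ − 1/a_t)] = 1.258914 km/s.
Second burn Δv₂ = |v₂ − v_a| = 0.36694 km/s.
Δv = Δv₁ + Δv₂ = 0.45574 + 0.36694 = 0.8227 km/s.

Δv = 0.823 km/s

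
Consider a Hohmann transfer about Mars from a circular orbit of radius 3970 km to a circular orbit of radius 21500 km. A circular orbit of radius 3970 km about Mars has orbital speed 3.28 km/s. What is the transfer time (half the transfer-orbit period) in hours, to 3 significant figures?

t = 6.07 hours

From the circular-orbit relation v² = μ/r at r = 3970 km: μ = v²r = (3.28)² × 3970 = 42710.8 km³/s².
Transfer-ellipse semi-major axis a_t = (r₁ + r₂)/2 = (3970 + 21500)/2 = 12735 km.
Transfer time t = π√(a_t³/μ) = π√((12735)³ / 42710.8) = 21850 s.
Converting: 21850 s ÷ 3600 s/hour = 6.07 hours.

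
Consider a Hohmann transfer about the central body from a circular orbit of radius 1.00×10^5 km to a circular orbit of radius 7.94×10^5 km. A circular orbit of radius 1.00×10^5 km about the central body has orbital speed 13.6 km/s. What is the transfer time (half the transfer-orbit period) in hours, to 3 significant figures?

t = 60.6 hours

From the circular-orbit relation v² = μ/r at r = 1.00×10^5 km: μ = v²r = (13.6)² × 1.00×10^5 = 1.84960×10^7 km³/s².
The Hohmann ellipse has a_t = (r₁ + r₂)/2 = 4.470×10^5 km.
Half the transfer-orbit period gives t = π√(a_t³/μ) = 2.183×10^5 s.
Converting: 2.183×10^5 s ÷ 3600 s/hour = 60.6 hours.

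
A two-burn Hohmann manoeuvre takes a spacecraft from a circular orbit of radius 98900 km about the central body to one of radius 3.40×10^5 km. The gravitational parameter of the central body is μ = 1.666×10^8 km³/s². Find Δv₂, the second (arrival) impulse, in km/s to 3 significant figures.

Transfer-ellipse semi-major axis a_t = (r₁ + r₂)/2 = (98900 + 3.400×10^5)/2 = 2.1945×10^5 km.
Circular speed at r = 3.400×10^5 km: v_c = √(μ/r) = 22.136 km/s.
Transfer-orbit speed at the same r (vis-viva, a = a_t): v_t = √[μ(2/r − 1/a_t)] = 14.860 km/s.
Δv₂ = |v_t − v_c| = |14.860 − 22.136| = 7.276 km/s.

Δv₂ = 7.28 km/s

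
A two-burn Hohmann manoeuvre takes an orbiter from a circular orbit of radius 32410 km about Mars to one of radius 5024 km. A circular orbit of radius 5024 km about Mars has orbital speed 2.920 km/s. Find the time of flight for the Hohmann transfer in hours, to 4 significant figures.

From the circular-orbit relation v² = μ/r at r = 5024 km: μ = v²r = (2.920)² × 5024 = 42836.6 km³/s².
The Hohmann ellipse has a_t = (r₁ + r₂)/2 = 18717 km.
Half the transfer-orbit period gives t = π√(a_t³/μ) = 38870 s.
Converting: 38870 s ÷ 3600 s/hour = 10.80 hours.

t = 10.80 hours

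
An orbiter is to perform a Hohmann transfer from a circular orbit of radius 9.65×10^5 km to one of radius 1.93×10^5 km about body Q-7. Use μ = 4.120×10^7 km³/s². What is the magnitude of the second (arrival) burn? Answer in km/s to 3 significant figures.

The Hohmann ellipse has a_t = (r₁ + r₂)/2 = 5.790×10^5 km.
Circular speed at r = 1.930×10^5 km: v_c = √(μ/r) = 14.6107 km/s.
Vis-viva on the transfer ellipse at r = 1.930×10^5 km gives v_t = √[μ(2/r − 1/a_t)] = 18.8623 km/s.
Δv₂ = |v_t − v_c| = |18.8623 − 14.6107| = 4.252 km/s.

Δv₂ = 4.25 km/s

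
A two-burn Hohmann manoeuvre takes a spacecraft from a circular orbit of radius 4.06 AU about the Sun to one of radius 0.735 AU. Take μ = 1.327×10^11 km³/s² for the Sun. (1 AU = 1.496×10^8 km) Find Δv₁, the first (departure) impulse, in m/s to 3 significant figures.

Δv₁ = 6600 m/s

In km: r₁ = 4.06 × 1.496×10^8 = 6.07376×10^8 km; r₂ = 0.735 × 1.496×10^8 = 1.09956×10^8 km.
Transfer-ellipse semi-major axis a_t = (r₁ + r₂)/2 = (6.07376×10^8 + 1.09956×10^8)/2 = 3.58666×10^8 km.
Circular speed at r = 6.07376×10^8 km: v_c = √(μ/r) = 14.781 km/s.
Transfer-orbit speed at the same r (vis-viva, a = a_t): v_t = √[μ(2/r − 1/a_t)] = 8.1841 km/s.
Δv₁ = |v_t − v_c| = |8.1841 − 14.781| = 6.597 km/s.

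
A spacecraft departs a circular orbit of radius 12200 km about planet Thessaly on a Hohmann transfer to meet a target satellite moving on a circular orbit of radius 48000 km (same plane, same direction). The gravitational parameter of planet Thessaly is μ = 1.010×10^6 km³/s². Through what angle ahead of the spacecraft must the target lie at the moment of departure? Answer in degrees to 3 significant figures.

φ = 90.6°

The Hohmann ellipse has a_t = (r₁ + r₂)/2 = 30100 km.
The half-period of the transfer ellipse is t = π√(a_t³/μ) = 16320 s.
Target angular speed ω₂ = √(μ/r₂³) = 9.556×10^-5 rad/s.
Angle swept by the target during transfer: ω₂·t = 1.560 rad = 89.38°.
Arrival is 180° from departure on the ellipse, so φ = 180° − 89.38° = 90.6°.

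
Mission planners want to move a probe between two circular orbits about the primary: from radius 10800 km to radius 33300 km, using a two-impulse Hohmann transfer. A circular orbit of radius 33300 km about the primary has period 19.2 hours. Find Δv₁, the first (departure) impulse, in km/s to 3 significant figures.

Δv₁ = 1.22 km/s

From Kepler's third law T² = 4π²r³/μ at r = 33300 km, T = 19.2 hours = 19.2 × 3600 s = 69120 s: μ = 4π²r³/T² = 3.05130×10^5 km³/s².
Transfer-ellipse semi-major axis a_t = (r₁ + r₂)/2 = (10800 + 33300)/2 = 22050 km.
Circular speed at r = 10800 km: v_c = √(μ/r) = 5.315 km/s.
Transfer-orbit speed at the same r (vis-viva, a = a_t): v_t = √[μ(2/r − 1/a_t)] = 6.532 km/s.
Δv₁ = |v_t − v_c| = |6.532 − 5.315| = 1.217 km/s.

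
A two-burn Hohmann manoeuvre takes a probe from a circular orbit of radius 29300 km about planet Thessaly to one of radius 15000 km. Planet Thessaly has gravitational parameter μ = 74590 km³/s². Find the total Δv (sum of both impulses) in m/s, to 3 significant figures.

Transfer-ellipse semi-major axis a_t = (r₁ + r₂)/2 = (29300 + 15000)/2 = 22150 km.
At r₁ the circular-orbit speed is v₁ = √(μ/r₁) = 1.5955 km/s.
On the transfer ellipse at r₁, vis-viva equation gives v_a = √[μ(2/r₁ − 1/a_t)] = 1.3130 km/s.
First burn Δv₁ = |v_a − v₁| = 0.2825 km/s.
At r₂, v₂ = √(μ/r₂) = 2.2299 km/s.
Transfer-orbit speed at r₂: v_p = √[μ(2/r₂ − 1/a_t)] = 2.5647 km/s.
Second burn Δv₂ = |v₂ − v_p| = 0.3348 km/s.
Total Δv = Δv₁ + Δv₂ = 0.6173 km/s.

Δv = 617 m/s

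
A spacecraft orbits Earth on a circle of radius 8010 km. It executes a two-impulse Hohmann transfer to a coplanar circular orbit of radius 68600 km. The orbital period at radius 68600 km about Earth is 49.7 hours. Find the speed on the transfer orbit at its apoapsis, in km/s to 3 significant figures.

From Kepler's third law T² = 4π²r³/μ at r = 68600 km, T = 49.7 hours = 49.7 × 3600 s = 1.7892×10^5 s: μ = 4π²r³/T² = 3.98120×10^5 km³/s².
Semi-major axis of the transfer orbit: a_t = (8010 + 68600)/2 = 38305 km.
The apoapsis of the transfer ellipse is at r = 68600 km.
From the vis-viva equation, v = √[μ(2/r − 1/a_t)] = 1.102 km/s.

v = 1.10 km/s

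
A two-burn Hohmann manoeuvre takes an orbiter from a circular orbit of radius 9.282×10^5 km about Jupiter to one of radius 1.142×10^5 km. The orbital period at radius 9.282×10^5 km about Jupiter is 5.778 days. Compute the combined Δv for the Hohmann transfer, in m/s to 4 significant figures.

From Kepler's third law T² = 4π²r³/μ at r = 9.282×10^5 km, T = 5.778 days = 5.778 × 86400 s = 4.992192×10^5 s: μ = 4π²r³/T² = 1.26678×10^8 km³/s².
Semi-major axis of the transfer orbit: a_t = (9.282×10^5 + 1.142×10^5)/2 = 5.212×10^5 km.
At r₁ the circular-orbit speed is v₁ = √(μ/r₁) = 11.682 km/s.
On the transfer ellipse at r₁, vis-viva gives v_a = √[μ(2/r₁ − 1/a_t)] = 5.4684 km/s.
First burn Δv₁ = |v_a − v₁| = 6.214 km/s.
Circular speed at r₂: v₂ = √(μ/r₂) = 33.31 km/s.
Transfer-orbit speed at r₂: v_p = √[μ(2/r₂ − 1/a_t)] = 44.45 km/s.
Second burn Δv₂ = |v₂ − v_p| = 11.14 km/s.
Total Δv = Δv₁ + Δv₂ = 17.35 km/s.

Δv = 17350 m/s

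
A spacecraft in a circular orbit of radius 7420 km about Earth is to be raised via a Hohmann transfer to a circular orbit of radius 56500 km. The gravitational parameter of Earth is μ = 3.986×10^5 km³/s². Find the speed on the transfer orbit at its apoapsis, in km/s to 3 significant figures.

v = 1.28 km/s

The Hohmann ellipse has a_t = (r₁ + r₂)/2 = 31960 km.
The apoapsis of the transfer ellipse is at r = 56500 km.
From the vis-viva equation, v = √[μ(2/r − 1/a_t)] = 1.280 km/s.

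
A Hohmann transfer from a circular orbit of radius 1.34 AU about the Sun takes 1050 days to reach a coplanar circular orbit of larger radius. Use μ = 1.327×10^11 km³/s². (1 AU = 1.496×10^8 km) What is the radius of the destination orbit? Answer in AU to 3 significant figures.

In km: r₁ = 1.34 × 1.496×10^8 = 2.00464×10^8 km.
Transfer time t = 1050 days = 9.072×10^7 s, and t = π√(a_t³/μ).
So a_t = (μ t²/π²)^(1/3) = (1.327×10^11 × (9.072×10^7)² / π²)^(1/3) = 4.8009×10^8 km.
Since a_t = (r₁ + r₂)/2, r₂ = 2a_t − r₁ = 2×4.8009×10^8 − 2.00464×10^8 = 7.59716×10^8 km.
In AU: r₂ = 7.59716×10^8 / 1.496×10^8 = 5.08 AU.

r₂ = 5.08 AU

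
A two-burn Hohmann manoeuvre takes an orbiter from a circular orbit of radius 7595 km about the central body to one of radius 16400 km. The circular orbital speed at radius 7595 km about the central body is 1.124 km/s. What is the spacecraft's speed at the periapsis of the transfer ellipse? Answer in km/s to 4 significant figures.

v = 1.314 km/s

From the circular-orbit relation v² = μ/r at r = 7595 km: μ = v²r = (1.124)² × 7595 = 9595.34 km³/s².
Semi-major axis of the transfer orbit: a_t = (7595 + 16400)/2 = 11997.5 km.
At periapsis, r = 7595 km.
Applying v² = μ(2/r − 1/a_t): v = 1.314 km/s.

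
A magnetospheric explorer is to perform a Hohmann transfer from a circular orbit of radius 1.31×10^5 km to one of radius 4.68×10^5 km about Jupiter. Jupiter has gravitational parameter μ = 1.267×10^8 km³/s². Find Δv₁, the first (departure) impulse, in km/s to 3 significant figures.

The Hohmann ellipse has a_t = (r₁ + r₂)/2 = 2.995×10^5 km.
On the circular orbit at r = 1.310×10^5 km, v_c = √(μ/r) = 31.0994 km/s.
Vis-viva on the transfer ellipse at r = 1.310×10^5 km gives v_t = √[μ(2/r − 1/a_t)] = 38.8756 km/s.
Δv₁ = |v_t − v_c| = |38.8756 − 31.0994| = 7.776 km/s.

Δv₁ = 7.78 km/s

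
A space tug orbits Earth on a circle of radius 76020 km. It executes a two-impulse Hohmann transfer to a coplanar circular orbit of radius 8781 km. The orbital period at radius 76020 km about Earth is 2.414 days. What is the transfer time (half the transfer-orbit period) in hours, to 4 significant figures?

t = 12.07 hours

From Kepler's third law T² = 4π²r³/μ at r = 76020 km, T = 2.414 days = 2.414 × 86400 s = 2.085696×10^5 s: μ = 4π²r³/T² = 3.98695×10^5 km³/s².
Semi-major axis of the transfer orbit: a_t = (76020 + 8781)/2 = 42400.5 km.
Transfer time t = π√(a_t³/μ) = π√((42400.5)³ / 3.98695×10^5) = 43440 s.
Converting: 43440 s ÷ 3600 s/hour = 12.07 hours.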